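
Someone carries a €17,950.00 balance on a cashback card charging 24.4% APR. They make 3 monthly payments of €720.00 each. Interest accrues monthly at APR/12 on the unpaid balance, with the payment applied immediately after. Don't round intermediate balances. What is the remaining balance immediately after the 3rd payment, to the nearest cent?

Monthly rate r = 24.4%/12 = 2.03333% = 0.0203333.
Each month: B ← B·(1+r) − €720.00.
Month 1: interest €364.98; balance after payment €17,594.98.
Month 2: interest €357.76; balance after payment €17,232.75.
Month 3: interest €350.40; balance after payment €16,863.15.

€16,863.15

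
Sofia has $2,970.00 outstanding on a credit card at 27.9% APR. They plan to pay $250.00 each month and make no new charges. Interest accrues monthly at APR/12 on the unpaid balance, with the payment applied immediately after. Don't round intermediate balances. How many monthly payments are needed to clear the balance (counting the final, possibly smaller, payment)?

Monthly rate r = 27.9%/12 = 2.325% = 0.02325.
Recurrence: B ← B·(1+r) − $250.00.
Month 1: interest $69.05; balance after payment $2,789.05.
Month 2: interest $64.85; balance after payment $2,603.90.
Closed form: n = −ln(1 − rB₀/P)/ln(1+r) = −ln(0.72379)/ln(1.02325) ≈ 14.064, so the balance reaches zero during payment 15.

15 payments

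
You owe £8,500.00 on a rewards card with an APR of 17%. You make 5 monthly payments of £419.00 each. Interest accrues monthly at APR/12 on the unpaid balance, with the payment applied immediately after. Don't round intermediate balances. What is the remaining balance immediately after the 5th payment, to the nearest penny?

£6,964.18

Monthly rate r = 17%/12 = 1.41667% = 0.0141667.
Each month: B ← B·(1+r) − £419.00.
Month 1: interest £120.42; balance after payment £8,201.42.
Month 2: interest £116.19; balance after payment £7,898.60.
Month 3: interest £111.90; balance after payment £7,591.50.
Month 4: interest £107.55; balance after payment £7,280.05.
Month 5: interest £103.13; balance after payment £6,964.18.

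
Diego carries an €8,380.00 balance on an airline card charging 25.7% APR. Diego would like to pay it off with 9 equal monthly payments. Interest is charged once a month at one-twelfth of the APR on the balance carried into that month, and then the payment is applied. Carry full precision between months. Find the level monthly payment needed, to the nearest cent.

€1,033.63

Monthly rate r = 25.7%/12 = 2.14167% = 0.0214167.
Level-payment amortization: P = B₀·r / (1 − (1+r)^(−n)) = 8380.00·0.0214167 / (1 − 1.02142^(−9)).
Denominator 1 − (1+r)^(−9) = 0.173631908.
P = 179.472 / 0.173631908 ≈ 1033.63.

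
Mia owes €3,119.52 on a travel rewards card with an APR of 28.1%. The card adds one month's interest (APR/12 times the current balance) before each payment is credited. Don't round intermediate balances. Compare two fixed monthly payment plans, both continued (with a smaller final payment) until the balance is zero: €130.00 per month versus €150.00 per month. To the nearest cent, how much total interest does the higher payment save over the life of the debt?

€310.06

Monthly rate r = 28.1%/12 = 2.34167% = 0.0234167.
At €130.00/mo: n = ⌈−ln(1 − rB₀/P)/ln(1+r)⌉ = 36 payments (last €85.73); total interest = total paid − €3,119.52 = €1,516.21.
At €150.00/mo: 29 payments (last €125.67); total interest €1,206.15.
Interest saved = €1,516.21 − €1,206.15 = €310.06.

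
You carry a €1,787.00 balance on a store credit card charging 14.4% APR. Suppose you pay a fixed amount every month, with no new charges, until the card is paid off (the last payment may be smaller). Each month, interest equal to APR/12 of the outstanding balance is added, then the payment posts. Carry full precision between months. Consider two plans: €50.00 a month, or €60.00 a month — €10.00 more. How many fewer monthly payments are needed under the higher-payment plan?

Monthly rate r = 14.4%/12 = 1.2% = 0.012.
At €50.00/mo: n = ⌈−ln(1 − rB₀/P)/ln(1+r)⌉ = 47 payments (last €47.97); total interest = total paid − €1,787.00 = €560.97.
At €60.00/mo: 38 payments (last €4.43); total interest €437.43.
Payments saved = 47 − 38 = 9.

9 fewer payments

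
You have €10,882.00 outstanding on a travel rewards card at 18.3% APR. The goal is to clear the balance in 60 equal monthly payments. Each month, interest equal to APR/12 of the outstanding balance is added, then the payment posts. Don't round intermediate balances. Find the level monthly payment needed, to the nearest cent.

€278.11

Monthly rate r = 18.3%/12 = 1.525% = 0.01525.
Level-payment amortization: P = B₀·r / (1 − (1+r)^(−n)) = 10882.00·0.01525 / (1 − 1.01525^(−60)).
Denominator 1 − (1+r)^(−60) = 0.596707533.
P = 165.951 / 0.596707533 ≈ 278.11.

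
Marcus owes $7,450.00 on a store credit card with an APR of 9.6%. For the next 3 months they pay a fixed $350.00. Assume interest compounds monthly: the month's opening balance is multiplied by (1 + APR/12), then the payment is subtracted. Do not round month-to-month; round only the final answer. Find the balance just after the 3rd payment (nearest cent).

$6,571.81

Monthly rate r = 9.6%/12 = 0.8% = 0.008.
Each month: B ← B·(1+r) − $350.00.
Month 1: interest $59.60; balance after payment $7,159.60.
Month 2: interest $57.28; balance after payment $6,866.88.
Month 3: interest $54.94; balance after payment $6,571.81.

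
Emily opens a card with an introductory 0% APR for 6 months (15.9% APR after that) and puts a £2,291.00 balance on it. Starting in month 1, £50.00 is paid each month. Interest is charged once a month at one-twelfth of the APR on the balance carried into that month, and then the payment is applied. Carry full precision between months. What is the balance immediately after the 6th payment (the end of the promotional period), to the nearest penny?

£1,991.00

Promo months 1–6 at r₀ = 0%/12 = 0; months 7+ at r₁ = 15.9%/12 = 0.01325.
After month 6 (no interest yet): B = £2,291.00 − 6·£50.00 = £1,991.00.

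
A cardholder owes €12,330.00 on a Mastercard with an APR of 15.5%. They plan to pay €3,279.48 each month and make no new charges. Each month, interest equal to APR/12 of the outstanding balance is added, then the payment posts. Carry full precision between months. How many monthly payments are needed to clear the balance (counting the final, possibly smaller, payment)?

4 months

Monthly rate r = 15.5%/12 = 1.29167% = 0.0129167.
Recurrence: B ← B·(1+r) − €3,279.48.
Month 1: interest €159.26; balance after payment €9,209.78.
Month 2: interest €118.96; balance after payment €6,049.26.
Month 3: interest €78.14; balance after payment €2,847.92.
Month 4: interest €36.79; balance after payment €0.00.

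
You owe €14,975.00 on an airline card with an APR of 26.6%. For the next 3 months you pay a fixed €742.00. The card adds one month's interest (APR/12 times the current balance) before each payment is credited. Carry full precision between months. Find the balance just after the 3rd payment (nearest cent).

Monthly rate r = 26.6%/12 = 2.21667% = 0.0221667.
Each month: B ← B·(1+r) − €742.00.
Month 1: interest €331.95; balance after payment €14,564.95.
Month 2: interest €322.86; balance after payment €14,145.80.
Month 3: interest €313.57; balance after payment €13,717.37.

€13,717.37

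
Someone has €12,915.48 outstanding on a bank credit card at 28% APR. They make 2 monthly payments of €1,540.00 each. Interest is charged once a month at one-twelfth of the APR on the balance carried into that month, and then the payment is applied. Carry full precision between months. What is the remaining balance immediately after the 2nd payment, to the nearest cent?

Monthly rate r = 28%/12 = 2.33333% = 0.0233333.
Each month: B ← B·(1+r) − €1,540.00.
Month 1: interest €301.36; balance after payment €11,676.84.
Month 2: interest €272.46; balance after payment €10,409.30.

€10,409.30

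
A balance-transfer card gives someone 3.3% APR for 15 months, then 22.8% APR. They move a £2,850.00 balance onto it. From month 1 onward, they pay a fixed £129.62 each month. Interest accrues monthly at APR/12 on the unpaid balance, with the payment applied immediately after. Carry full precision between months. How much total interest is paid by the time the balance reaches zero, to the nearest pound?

Promo months 1–15 at r₀ = 3.3%/12 = 0.00275; months 16+ at r₁ = 22.8%/12 = 0.019.
After month 15: iterate B ← B·(1+r₀) − £129.62 for 15 months → £987.68.
Then at r₁ with £129.62/mo: n₂ = −ln(1 − r₁·B/P)/ln(1+r₁) ≈ 8.31 → 9 more payments.
Total paid = 23·£129.62 + £40.32 = £3,021.58; interest = £3,021.58 − £2,850.00 = £171.58.

£172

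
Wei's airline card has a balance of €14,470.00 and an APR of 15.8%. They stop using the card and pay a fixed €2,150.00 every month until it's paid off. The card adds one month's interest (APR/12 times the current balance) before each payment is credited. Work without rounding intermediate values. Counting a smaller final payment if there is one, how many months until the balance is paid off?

Monthly rate r = 15.8%/12 = 1.31667% = 0.0131667.
Recurrence: B ← B·(1+r) − €2,150.00.
Month 1: interest €190.52; balance after payment €12,510.52.
Month 2: interest €164.72; balance after payment €10,525.24.
Closed form: n = −ln(1 − rB₀/P)/ln(1+r) = −ln(0.91139)/ln(1.01317) ≈ 7.094, so the balance reaches zero during payment 8.

8 months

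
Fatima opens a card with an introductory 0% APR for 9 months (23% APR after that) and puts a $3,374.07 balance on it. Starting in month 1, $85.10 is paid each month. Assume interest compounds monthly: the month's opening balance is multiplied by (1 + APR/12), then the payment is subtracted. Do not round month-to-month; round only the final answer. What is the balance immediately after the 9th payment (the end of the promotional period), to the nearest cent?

$2,608.17

Promo months 1–9 at r₀ = 0%/12 = 0; months 10+ at r₁ = 23%/12 = 0.0191667.
After month 9 (no interest yet): B = $3,374.07 − 9·$85.10 = $2,608.17.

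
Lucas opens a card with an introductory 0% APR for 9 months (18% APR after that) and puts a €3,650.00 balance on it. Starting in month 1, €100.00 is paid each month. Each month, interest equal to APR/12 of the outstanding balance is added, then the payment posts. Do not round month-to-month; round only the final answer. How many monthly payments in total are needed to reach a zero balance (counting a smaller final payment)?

45 months

Promo months 1–9 at r₀ = 0%/12 = 0; months 10+ at r₁ = 18%/12 = 0.015.
After month 9 (no interest yet): B = €3,650.00 − 9·€100.00 = €2,750.00.
Then at r₁ with €100.00/mo: n₂ = −ln(1 − r₁·B/P)/ln(1+r₁) ≈ 35.72 → 36 more payments.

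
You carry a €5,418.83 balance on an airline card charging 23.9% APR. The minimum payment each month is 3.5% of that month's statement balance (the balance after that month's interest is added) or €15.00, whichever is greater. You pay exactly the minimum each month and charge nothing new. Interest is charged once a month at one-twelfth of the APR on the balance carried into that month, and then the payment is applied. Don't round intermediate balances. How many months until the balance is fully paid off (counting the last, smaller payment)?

Monthly rate r = 23.9%/12 = 1.99167% = 0.0199167.
While 3.5% of the post-interest balance exceeds €15.00, each month B ← (B·(1+r))·(1 − 0.035), i.e. B shrinks by the factor (1+r)·0.965 = 0.98422.
This holds for months 1–161. Entering month 162 the balance is €418.52; 3.5% of the post-interest balance is now below €15.00, so the flat €15.00 minimum applies from here.
From month 162 a fixed €15.00 at rate r clears €418.52 in 42 more payments. Total: 161 + 42 = 203 months.

203 months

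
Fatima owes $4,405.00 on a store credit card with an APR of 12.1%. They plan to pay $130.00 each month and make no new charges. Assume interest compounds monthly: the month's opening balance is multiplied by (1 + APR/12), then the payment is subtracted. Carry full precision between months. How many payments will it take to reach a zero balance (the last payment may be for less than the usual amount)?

42 months

Monthly rate r = 12.1%/12 = 1.00833% = 0.0100833.
Recurrence: B ← B·(1+r) − $130.00.
Month 1: interest $44.42; balance after payment $4,319.42.
Month 2: interest $43.55; balance after payment $4,232.97.
Closed form: n = −ln(1 − rB₀/P)/ln(1+r) = −ln(0.65833)/ln(1.01008) ≈ 41.668, so the balance reaches zero during payment 42.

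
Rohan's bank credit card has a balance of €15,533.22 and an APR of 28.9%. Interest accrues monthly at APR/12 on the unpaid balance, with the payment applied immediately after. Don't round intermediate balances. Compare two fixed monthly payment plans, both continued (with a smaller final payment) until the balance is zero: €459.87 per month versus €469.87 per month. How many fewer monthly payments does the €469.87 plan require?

Monthly rate r = 28.9%/12 = 2.40833% = 0.0240833.
At €459.87/mo: n = ⌈−ln(1 − rB₀/P)/ln(1+r)⌉ = 71 payments (last €258.83); total interest = total paid − €15,533.22 = €16,916.51.
At €469.87/mo: 67 payments (last €390.90); total interest €15,869.10.
Payments saved = 71 − 67 = 4.

4 fewer payments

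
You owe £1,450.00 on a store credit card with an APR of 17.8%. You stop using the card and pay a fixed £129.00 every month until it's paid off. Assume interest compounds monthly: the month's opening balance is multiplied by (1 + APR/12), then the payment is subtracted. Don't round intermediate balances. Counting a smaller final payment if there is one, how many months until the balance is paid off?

13 months

Monthly rate r = 17.8%/12 = 1.48333% = 0.0148333.
Recurrence: B ← B·(1+r) − £129.00.
Month 1: interest £21.51; balance after payment £1,342.51.
Month 2: interest £19.91; balance after payment £1,233.42.
Closed form: n = −ln(1 − rB₀/P)/ln(1+r) = −ln(0.83327)/ln(1.01483) ≈ 12.388, so the balance reaches zero during payment 13.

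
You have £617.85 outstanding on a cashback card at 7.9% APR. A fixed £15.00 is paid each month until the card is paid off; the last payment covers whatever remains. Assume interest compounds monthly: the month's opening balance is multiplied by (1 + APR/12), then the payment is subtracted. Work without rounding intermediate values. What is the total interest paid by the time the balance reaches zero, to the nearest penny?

£105.24

Monthly rate r = 7.9%/12 = 0.658333% = 0.00658333.
Payoff takes n = ⌈−ln(1 − rB₀/P)/ln(1+r)⌉ = ⌈48.205⌉ = 49 payments; the last is £3.09.
Total paid = 48·£15.00 + £3.09 = £723.09.
Total interest = total paid − principal = £723.09 − £617.85 = £105.24.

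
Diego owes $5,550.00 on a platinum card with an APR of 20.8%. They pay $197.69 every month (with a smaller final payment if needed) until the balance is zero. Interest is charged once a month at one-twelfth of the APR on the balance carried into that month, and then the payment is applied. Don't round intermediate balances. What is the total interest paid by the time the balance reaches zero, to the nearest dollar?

Monthly rate r = 20.8%/12 = 1.73333% = 0.0173333.
Payoff takes n = ⌈−ln(1 − rB₀/P)/ln(1+r)⌉ = ⌈38.798⌉ = 39 payments; the last is $158.06.
Total paid = 38·$197.69 + $158.06 = $7,670.28.
Total interest = total paid − principal = $7,670.28 − $5,550.00 = $2,120.28.

$2,120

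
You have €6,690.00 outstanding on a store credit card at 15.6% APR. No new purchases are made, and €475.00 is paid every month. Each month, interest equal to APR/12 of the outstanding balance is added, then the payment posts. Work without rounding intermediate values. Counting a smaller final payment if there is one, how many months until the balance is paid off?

Monthly rate r = 15.6%/12 = 1.3% = 0.013.
Recurrence: B ← B·(1+r) − €475.00.
Month 1: interest €86.97; balance after payment €6,301.97.
Month 2: interest €81.93; balance after payment €5,908.90.
Closed form: n = −ln(1 − rB₀/P)/ln(1+r) = −ln(0.81691)/ln(1.013) ≈ 15.657, so the balance reaches zero during payment 16.

16 months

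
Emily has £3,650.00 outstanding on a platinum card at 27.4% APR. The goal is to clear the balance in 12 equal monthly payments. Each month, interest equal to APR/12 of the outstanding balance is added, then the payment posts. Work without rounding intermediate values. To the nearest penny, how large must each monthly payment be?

£351.18

Monthly rate r = 27.4%/12 = 2.28333% = 0.0228333.
Level-payment amortization: P = B₀·r / (1 − (1+r)^(−n)) = 3650.00·0.0228333 / (1 − 1.02283^(−12)).
Denominator 1 − (1+r)^(−12) = 0.237321462.
P = 83.3417 / 0.237321462 ≈ 351.18.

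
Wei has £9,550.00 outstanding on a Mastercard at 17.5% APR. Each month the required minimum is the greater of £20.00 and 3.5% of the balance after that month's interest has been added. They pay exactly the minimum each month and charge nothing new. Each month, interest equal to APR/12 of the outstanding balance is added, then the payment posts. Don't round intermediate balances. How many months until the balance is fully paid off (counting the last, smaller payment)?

171 months

Monthly rate r = 17.5%/12 = 1.45833% = 0.0145833.
While 3.5% of the post-interest balance exceeds £20.00, each month B ← (B·(1+r))·(1 − 0.035), i.e. B shrinks by the factor (1+r)·0.965 = 0.97907.
This holds for months 1–134. Entering month 135 the balance is £561.33; 3.5% of the post-interest balance is now below £20.00, so the flat £20.00 minimum applies from here.
From month 135 a fixed £20.00 at rate r clears £561.33 in 37 more payments. Total: 134 + 37 = 171 months.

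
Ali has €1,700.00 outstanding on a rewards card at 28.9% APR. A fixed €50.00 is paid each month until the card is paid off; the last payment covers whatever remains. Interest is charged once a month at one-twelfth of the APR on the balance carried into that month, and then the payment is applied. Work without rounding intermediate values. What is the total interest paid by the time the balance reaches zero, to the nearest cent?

€1,889.36

Monthly rate r = 28.9%/12 = 2.40833% = 0.0240833.
Payoff takes n = ⌈−ln(1 − rB₀/P)/ln(1+r)⌉ = ⌈71.785⌉ = 72 payments; the last is €39.36.
Total paid = 71·€50.00 + €39.36 = €3,589.36.
Total interest = total paid − principal = €3,589.36 − €1,700.00 = €1,889.36.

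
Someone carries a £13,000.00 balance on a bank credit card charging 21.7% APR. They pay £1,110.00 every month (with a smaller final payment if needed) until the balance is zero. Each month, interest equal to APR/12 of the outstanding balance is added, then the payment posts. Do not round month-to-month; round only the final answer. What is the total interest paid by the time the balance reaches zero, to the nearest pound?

Monthly rate r = 21.7%/12 = 1.80833% = 0.0180833.
Payoff takes n = ⌈−ln(1 − rB₀/P)/ln(1+r)⌉ = ⌈13.279⌉ = 14 payments; the last is £311.91.
Total paid = 13·£1,110.00 + £311.91 = £14,741.91.
Total interest = total paid − principal = £14,741.91 − £13,000.00 = £1,741.91.

£1,742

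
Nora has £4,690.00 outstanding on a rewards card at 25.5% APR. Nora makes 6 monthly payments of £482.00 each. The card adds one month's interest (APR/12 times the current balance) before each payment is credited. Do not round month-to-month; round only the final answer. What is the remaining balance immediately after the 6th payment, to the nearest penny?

Monthly rate r = 25.5%/12 = 2.125% = 0.02125.
Each month: B ← B·(1+r) − £482.00.
Month 1: interest £99.66; balance after payment £4,307.66.
Month 2: interest £91.54; balance after payment £3,917.20.
Month 3: interest £83.24; balance after payment £3,518.44.
Month 4: interest £74.77; balance after payment £3,111.21.
Month 5: interest £66.11; balance after payment £2,695.32.
Month 6: interest £57.28; balance after payment £2,270.60.

£2,270.60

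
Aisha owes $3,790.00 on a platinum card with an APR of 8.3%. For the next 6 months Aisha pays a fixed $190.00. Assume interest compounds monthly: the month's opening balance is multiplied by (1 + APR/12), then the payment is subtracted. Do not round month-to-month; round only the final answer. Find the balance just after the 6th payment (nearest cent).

Monthly rate r = 8.3%/12 = 0.691667% = 0.00691667.
Each month: B ← B·(1+r) − $190.00.
Month 1: interest $26.21; balance after payment $3,626.21.
Month 2: interest $25.08; balance after payment $3,461.30.
Month 3: interest $23.94; balance after payment $3,295.24.
Month 4: interest $22.79; balance after payment $3,128.03.
Month 5: interest $21.64; balance after payment $2,959.66.
Month 6: interest $20.47; balance after payment $2,790.13.

$2,790.13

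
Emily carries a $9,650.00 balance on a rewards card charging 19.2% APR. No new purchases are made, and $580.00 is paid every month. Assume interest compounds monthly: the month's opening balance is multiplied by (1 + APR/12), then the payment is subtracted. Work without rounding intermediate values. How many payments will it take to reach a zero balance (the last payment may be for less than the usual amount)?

20 months

Monthly rate r = 19.2%/12 = 1.6% = 0.016.
Recurrence: B ← B·(1+r) − $580.00.
Month 1: interest $154.40; balance after payment $9,224.40.
Month 2: interest $147.59; balance after payment $8,791.99.
Closed form: n = −ln(1 − rB₀/P)/ln(1+r) = −ln(0.73379)/ln(1.016) ≈ 19.500, so the balance reaches zero during payment 20.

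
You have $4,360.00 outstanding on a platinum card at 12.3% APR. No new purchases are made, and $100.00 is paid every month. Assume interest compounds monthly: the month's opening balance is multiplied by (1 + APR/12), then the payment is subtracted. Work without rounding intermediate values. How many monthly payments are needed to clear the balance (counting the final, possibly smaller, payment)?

59 payments

Monthly rate r = 12.3%/12 = 1.025% = 0.01025.
Recurrence: B ← B·(1+r) − $100.00.
Month 1: interest $44.69; balance after payment $4,304.69.
Month 2: interest $44.12; balance after payment $4,248.81.
Closed form: n = −ln(1 − rB₀/P)/ln(1+r) = −ln(0.5531)/ln(1.01025) ≈ 58.073, so the balance reaches zero during payment 59.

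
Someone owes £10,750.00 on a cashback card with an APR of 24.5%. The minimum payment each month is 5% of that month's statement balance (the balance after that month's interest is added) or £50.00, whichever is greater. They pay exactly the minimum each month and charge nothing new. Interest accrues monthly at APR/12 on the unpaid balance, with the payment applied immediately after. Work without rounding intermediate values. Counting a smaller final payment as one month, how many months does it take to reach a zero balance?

103 months

Monthly rate r = 24.5%/12 = 2.04167% = 0.0204167.
While 5% of the post-interest balance exceeds £50.00, each month B ← (B·(1+r))·(1 − 0.05), i.e. B shrinks by the factor (1+r)·0.95 = 0.9694.
This holds for months 1–78. Entering month 79 the balance is £951.70; 5% of the post-interest balance is now below £50.00, so the flat £50.00 minimum applies from here.
From month 79 a fixed £50.00 at rate r clears £951.70 in 25 more payments. Total: 78 + 25 = 103 months.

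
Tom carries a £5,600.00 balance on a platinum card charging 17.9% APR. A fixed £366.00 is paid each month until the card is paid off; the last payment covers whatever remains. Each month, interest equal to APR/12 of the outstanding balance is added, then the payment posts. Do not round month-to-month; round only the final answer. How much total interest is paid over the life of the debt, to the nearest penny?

Monthly rate r = 17.9%/12 = 1.49167% = 0.0149167.
Payoff takes n = ⌈−ln(1 − rB₀/P)/ln(1+r)⌉ = ⌈17.497⌉ = 18 payments; the last is £182.66.
Total paid = 17·£366.00 + £182.66 = £6,404.66.
Total interest = total paid − principal = £6,404.66 − £5,600.00 = £804.66.

£804.66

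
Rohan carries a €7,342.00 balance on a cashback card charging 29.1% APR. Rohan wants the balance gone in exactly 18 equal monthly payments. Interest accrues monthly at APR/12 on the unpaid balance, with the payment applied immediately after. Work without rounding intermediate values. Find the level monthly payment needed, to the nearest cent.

Monthly rate r = 29.1%/12 = 2.425% = 0.02425.
Level-payment amortization: P = B₀·r / (1 − (1+r)^(−n)) = 7342.00·0.02425 / (1 − 1.02425^(−18)).
Denominator 1 − (1+r)^(−18) = 0.350330479.
P = 178.043 / 0.350330479 ≈ 508.22.

€508.22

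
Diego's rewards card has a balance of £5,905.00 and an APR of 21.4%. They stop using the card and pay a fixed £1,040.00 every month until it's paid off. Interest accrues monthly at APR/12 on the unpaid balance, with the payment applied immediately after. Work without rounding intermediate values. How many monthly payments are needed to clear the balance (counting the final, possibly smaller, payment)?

Monthly rate r = 21.4%/12 = 1.78333% = 0.0178333.
Recurrence: B ← B·(1+r) − £1,040.00.
Month 1: interest £105.31; balance after payment £4,970.31.
Month 2: interest £88.64; balance after payment £4,018.94.
Closed form: n = −ln(1 − rB₀/P)/ln(1+r) = −ln(0.89874)/ln(1.01783) ≈ 6.040, so the balance reaches zero during payment 7.

7 months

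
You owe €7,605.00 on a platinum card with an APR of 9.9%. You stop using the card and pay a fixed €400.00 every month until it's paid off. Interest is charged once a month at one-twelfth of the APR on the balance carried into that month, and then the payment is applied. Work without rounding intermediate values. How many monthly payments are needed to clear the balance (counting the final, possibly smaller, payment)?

21 months

Monthly rate r = 9.9%/12 = 0.825% = 0.00825.
Recurrence: B ← B·(1+r) − €400.00.
Month 1: interest €62.74; balance after payment €7,267.74.
Month 2: interest €59.96; balance after payment €6,927.70.
Closed form: n = −ln(1 − rB₀/P)/ln(1+r) = −ln(0.84315)/ln(1.00825) ≈ 20.766, so the balance reaches zero during payment 21.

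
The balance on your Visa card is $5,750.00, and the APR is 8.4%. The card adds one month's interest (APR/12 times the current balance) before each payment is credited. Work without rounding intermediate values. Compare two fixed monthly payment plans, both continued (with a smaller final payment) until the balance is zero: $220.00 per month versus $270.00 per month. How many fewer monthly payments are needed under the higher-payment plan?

Monthly rate r = 8.4%/12 = 0.7% = 0.007.
At $220.00/mo: n = ⌈−ln(1 − rB₀/P)/ln(1+r)⌉ = 29 payments (last $212.70); total interest = total paid − $5,750.00 = $622.70.
At $270.00/mo: 24 payments (last $38.48); total interest $498.48.
Payments saved = 29 − 24 = 5.

5 fewer payments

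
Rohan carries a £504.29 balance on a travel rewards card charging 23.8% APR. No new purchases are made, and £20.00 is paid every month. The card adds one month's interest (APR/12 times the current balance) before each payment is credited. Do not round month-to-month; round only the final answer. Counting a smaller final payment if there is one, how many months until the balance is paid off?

36 months

Monthly rate r = 23.8%/12 = 1.98333% = 0.0198333.
Recurrence: B ← B·(1+r) − £20.00.
Month 1: interest £10.00; balance after payment £494.29.
Month 2: interest £9.80; balance after payment £484.10.
Closed form: n = −ln(1 − rB₀/P)/ln(1+r) = −ln(0.49991)/ln(1.01983) ≈ 35.303, so the balance reaches zero during payment 36.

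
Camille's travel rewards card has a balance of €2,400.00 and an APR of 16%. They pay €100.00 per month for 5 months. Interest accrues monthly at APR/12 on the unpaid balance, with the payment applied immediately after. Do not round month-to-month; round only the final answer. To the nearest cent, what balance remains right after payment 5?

€2,050.81

Monthly rate r = 16%/12 = 1.33333% = 0.0133333.
Each month: B ← B·(1+r) − €100.00.
Month 1: interest €32.00; balance after payment €2,332.00.
Month 2: interest €31.09; balance after payment €2,263.09.
Month 3: interest €30.17; balance after payment €2,193.27.
Month 4: interest €29.24; balance after payment €2,122.51.
Month 5: interest €28.30; balance after payment €2,050.81.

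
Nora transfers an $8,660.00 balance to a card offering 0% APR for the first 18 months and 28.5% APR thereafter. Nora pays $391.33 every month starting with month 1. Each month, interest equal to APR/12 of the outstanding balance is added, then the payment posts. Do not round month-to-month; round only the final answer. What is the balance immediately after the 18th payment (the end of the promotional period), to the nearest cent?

Promo months 1–18 at r₀ = 0%/12 = 0; months 19+ at r₁ = 28.5%/12 = 0.02375.
After month 18 (no interest yet): B = $8,660.00 − 18·$391.33 = $1,616.06.

$1,616.06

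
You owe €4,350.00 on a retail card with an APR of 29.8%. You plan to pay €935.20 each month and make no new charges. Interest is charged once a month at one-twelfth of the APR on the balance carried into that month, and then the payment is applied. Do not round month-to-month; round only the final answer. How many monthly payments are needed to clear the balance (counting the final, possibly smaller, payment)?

6 months

Monthly rate r = 29.8%/12 = 2.48333% = 0.0248333.
Recurrence: B ← B·(1+r) − €935.20.
Month 1: interest €108.02; balance after payment €3,522.82.
Month 2: interest €87.48; balance after payment €2,675.11.
Month 3: interest €66.43; balance after payment €1,806.34.
Month 4: interest €44.86; balance after payment €916.00.
Month 5: interest €22.75; balance after payment €3.55.
Month 6: interest €0.09; balance after payment €0.00.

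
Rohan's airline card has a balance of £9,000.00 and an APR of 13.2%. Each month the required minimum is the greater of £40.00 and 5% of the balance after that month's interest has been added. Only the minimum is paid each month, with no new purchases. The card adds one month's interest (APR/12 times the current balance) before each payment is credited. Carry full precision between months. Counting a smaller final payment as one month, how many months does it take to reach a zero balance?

83 months

Monthly rate r = 13.2%/12 = 1.1% = 0.011.
While 5% of the post-interest balance exceeds £40.00, each month B ← (B·(1+r))·(1 − 0.05), i.e. B shrinks by the factor (1+r)·0.95 = 0.96045.
This holds for months 1–61. Entering month 62 the balance is £767.72; 5% of the post-interest balance is now below £40.00, so the flat £40.00 minimum applies from here.
From month 62 a fixed £40.00 at rate r clears £767.72 in 22 more payments. Total: 61 + 22 = 83 months.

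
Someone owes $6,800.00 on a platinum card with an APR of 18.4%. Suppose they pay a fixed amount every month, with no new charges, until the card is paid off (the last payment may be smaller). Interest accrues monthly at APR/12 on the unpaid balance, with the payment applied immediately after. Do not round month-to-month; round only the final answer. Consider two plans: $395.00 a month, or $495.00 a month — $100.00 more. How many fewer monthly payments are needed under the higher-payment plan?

5 fewer payments

Monthly rate r = 18.4%/12 = 1.53333% = 0.0153333.
At $395.00/mo: n = ⌈−ln(1 − rB₀/P)/ln(1+r)⌉ = 21 payments (last $55.91); total interest = total paid − $6,800.00 = $1,155.91.
At $495.00/mo: 16 payments (last $270.21); total interest $895.21.
Payments saved = 21 − 16 = 5.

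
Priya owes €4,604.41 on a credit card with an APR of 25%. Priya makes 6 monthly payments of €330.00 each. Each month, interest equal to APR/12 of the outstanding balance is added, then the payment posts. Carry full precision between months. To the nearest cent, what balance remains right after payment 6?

€3,124.75

Monthly rate r = 25%/12 = 2.08333% = 0.0208333.
Each month: B ← B·(1+r) − €330.00.
Month 1: interest €95.93; balance after payment €4,370.34.
Month 2: interest €91.05; balance after payment €4,131.38.
Month 3: interest €86.07; balance after payment €3,887.45.
Month 4: interest €80.99; balance after payment €3,638.44.
Month 5: interest €75.80; balance after payment €3,384.24.
Month 6: interest €70.51; balance after payment €3,124.75.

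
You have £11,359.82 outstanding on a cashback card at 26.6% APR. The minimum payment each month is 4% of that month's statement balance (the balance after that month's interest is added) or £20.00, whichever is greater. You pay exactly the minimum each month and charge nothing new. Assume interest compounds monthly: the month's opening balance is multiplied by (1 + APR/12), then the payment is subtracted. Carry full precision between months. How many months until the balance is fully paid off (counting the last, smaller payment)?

Monthly rate r = 26.6%/12 = 2.21667% = 0.0221667.
While 4% of the post-interest balance exceeds £20.00, each month B ← (B·(1+r))·(1 − 0.04), i.e. B shrinks by the factor (1+r)·0.96 = 0.98128.
This holds for months 1–167. Entering month 168 the balance is £483.94; 4% of the post-interest balance is now below £20.00, so the flat £20.00 minimum applies from here.
From month 168 a fixed £20.00 at rate r clears £483.94 in 36 more payments. Total: 167 + 36 = 203 months.

203 months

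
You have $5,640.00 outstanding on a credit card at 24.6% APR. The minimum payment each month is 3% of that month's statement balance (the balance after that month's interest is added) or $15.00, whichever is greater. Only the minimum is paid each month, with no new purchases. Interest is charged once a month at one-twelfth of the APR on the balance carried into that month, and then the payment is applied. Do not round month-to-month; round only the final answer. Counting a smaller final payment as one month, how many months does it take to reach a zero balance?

295 months

Monthly rate r = 24.6%/12 = 2.05% = 0.0205.
While 3% of the post-interest balance exceeds $15.00, each month B ← (B·(1+r))·(1 − 0.03), i.e. B shrinks by the factor (1+r)·0.97 = 0.98988.
This holds for months 1–241. Entering month 242 the balance is $486.63; 3% of the post-interest balance is now below $15.00, so the flat $15.00 minimum applies from here.
From month 242 a fixed $15.00 at rate r clears $486.63 in 54 more payments. Total: 241 + 54 = 295 months.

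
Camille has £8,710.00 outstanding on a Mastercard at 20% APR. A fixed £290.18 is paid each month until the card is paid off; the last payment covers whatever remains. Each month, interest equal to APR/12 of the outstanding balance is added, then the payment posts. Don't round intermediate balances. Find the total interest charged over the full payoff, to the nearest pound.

Monthly rate r = 20%/12 = 1.66667% = 0.0166667.
Payoff takes n = ⌈−ln(1 − rB₀/P)/ln(1+r)⌉ = ⌈41.966⌉ = 42 payments; the last is £280.52.
Total paid = 41·£290.18 + £280.52 = £12,177.90.
Total interest = total paid − principal = £12,177.90 − £8,710.00 = £3,467.90.

£3,468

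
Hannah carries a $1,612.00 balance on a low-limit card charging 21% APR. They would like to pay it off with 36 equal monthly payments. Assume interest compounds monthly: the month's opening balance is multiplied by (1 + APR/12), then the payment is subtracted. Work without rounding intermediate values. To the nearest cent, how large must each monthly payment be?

Monthly rate r = 21%/12 = 1.75% = 0.0175.
Level-payment amortization: P = B₀·r / (1 − (1+r)^(−n)) = 1612.00·0.0175 / (1 − 1.0175^(−36)).
Denominator 1 − (1+r)^(−36) = 0.464498174.
P = 28.21 / 0.464498174 ≈ 60.73.

$60.73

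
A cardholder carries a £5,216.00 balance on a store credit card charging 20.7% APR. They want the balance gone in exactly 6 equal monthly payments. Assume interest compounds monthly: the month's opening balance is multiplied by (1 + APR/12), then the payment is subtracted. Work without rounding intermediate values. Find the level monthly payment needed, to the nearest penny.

£922.57

Monthly rate r = 20.7%/12 = 1.725% = 0.01725.
Level-payment amortization: P = B₀·r / (1 − (1+r)^(−n)) = 5216.00·0.01725 / (1 − 1.01725^(−6)).
Denominator 1 − (1+r)^(−6) = 0.0975278495.
P = 89.976 / 0.0975278495 ≈ 922.57.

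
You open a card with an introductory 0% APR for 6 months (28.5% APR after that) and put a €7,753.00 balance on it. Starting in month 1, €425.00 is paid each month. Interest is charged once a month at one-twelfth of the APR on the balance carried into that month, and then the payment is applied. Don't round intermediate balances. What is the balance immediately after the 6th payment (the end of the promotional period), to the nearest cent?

Promo months 1–6 at r₀ = 0%/12 = 0; months 7+ at r₁ = 28.5%/12 = 0.02375.
After month 6 (no interest yet): B = €7,753.00 − 6·€425.00 = €5,203.00.

€5,203.00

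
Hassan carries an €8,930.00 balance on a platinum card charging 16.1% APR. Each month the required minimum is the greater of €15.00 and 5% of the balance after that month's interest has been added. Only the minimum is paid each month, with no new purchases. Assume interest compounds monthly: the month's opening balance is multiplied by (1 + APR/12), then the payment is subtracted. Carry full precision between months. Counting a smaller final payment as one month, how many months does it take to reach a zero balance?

113 months

Monthly rate r = 16.1%/12 = 1.34167% = 0.0134167.
While 5% of the post-interest balance exceeds €15.00, each month B ← (B·(1+r))·(1 − 0.05), i.e. B shrinks by the factor (1+r)·0.95 = 0.96275.
This holds for months 1–90. Entering month 91 the balance is €293.02; 5% of the post-interest balance is now below €15.00, so the flat €15.00 minimum applies from here.
From month 91 a fixed €15.00 at rate r clears €293.02 in 23 more payments. Total: 90 + 23 = 113 months.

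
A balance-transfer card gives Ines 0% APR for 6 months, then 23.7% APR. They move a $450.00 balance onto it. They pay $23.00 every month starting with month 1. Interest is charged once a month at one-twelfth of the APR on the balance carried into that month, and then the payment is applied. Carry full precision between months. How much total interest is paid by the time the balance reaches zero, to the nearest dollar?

$55

Promo months 1–6 at r₀ = 0%/12 = 0; months 7+ at r₁ = 23.7%/12 = 0.01975.
After month 6 (no interest yet): B = $450.00 − 6·$23.00 = $312.00.
Then at r₁ with $23.00/mo: n₂ = −ln(1 − r₁·B/P)/ln(1+r₁) ≈ 15.95 → 16 more payments.
Total paid = 21·$23.00 + $21.76 = $504.76; interest = $504.76 − $450.00 = $54.76.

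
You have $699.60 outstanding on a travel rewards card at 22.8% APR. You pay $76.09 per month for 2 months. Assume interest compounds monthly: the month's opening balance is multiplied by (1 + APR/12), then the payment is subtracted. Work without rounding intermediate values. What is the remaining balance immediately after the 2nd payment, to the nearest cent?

Monthly rate r = 22.8%/12 = 1.9% = 0.019.
Each month: B ← B·(1+r) − $76.09.
Month 1: interest $13.29; balance after payment $636.80.
Month 2: interest $12.10; balance after payment $572.81.

$572.81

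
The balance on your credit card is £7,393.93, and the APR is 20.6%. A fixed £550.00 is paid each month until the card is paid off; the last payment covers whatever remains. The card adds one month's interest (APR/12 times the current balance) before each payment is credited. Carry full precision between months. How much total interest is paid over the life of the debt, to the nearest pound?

Monthly rate r = 20.6%/12 = 1.71667% = 0.0171667.
Payoff takes n = ⌈−ln(1 − rB₀/P)/ln(1+r)⌉ = ⌈15.415⌉ = 16 payments; the last is £229.39.
Total paid = 15·£550.00 + £229.39 = £8,479.39.
Total interest = total paid − principal = £8,479.39 − £7,393.93 = £1,085.46.

£1,085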